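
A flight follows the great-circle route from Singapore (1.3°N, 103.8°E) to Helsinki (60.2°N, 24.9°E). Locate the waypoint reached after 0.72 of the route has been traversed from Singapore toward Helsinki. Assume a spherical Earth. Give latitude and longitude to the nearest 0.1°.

≈ 50.0°N, 62.4°E

Convert each endpoint to a unit vector on the sphere (x = cos φ cos λ, y = cos φ sin λ, z = sin φ).
The central angle between the endpoints is δ = arccos(p₁·p₂) ≈ 1.455 rad (83.4°).
Interpolate at f = 0.72 with slerp weights a = sin((1−f)δ)/sin δ ≈ 0.399, b = sin(fδ)/sin δ ≈ 0.872.
p = a·p₁ + b·p₂ ≈ (0.298, 0.570, 0.766); φ = arcsin(p_z) ≈ 49.98°, λ = atan2(p_y, p_x) ≈ 62.39°.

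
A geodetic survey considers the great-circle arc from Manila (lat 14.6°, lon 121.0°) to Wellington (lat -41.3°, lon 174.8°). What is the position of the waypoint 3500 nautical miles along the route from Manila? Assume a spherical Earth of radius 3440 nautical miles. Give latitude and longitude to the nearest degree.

≈ lat -31°, lon 159°

Write both endpoints as unit vectors p₁, p₂ with components (cos φ cos λ, cos φ sin λ, sin φ).
The central angle between the endpoints is δ = arccos(p₁·p₂) ≈ 1.305 rad (74.8°). The total great-circle distance is δ·R ≈ 1.305 × 3440 ≈ 4488 nmi, so the target fraction is f = 3500/4488 ≈ 0.780.
Interpolate at f ≈ 0.780 with slerp weights a = sin((1−f)δ)/sin δ ≈ 0.294, b = sin(fδ)/sin δ ≈ 0.882.
p = a·p₁ + b·p₂ ≈ (-0.806, 0.304, -0.508); φ = arcsin(p_z) ≈ -30.53°, λ = atan2(p_y, p_x) ≈ 159.36°.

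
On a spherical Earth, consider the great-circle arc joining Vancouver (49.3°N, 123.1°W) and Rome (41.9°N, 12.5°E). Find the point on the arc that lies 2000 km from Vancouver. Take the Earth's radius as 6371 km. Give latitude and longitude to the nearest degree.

≈ 63°N, 102°W

From cos δ = sin φ₁ sin φ₂ + cos φ₁ cos φ₂ cos Δλ, the central angle is δ ≈ 1.411 rad (80.8°). The total great-circle distance is δ·R ≈ 1.411 × 6371 ≈ 8987 km, so the target fraction is f = 2000/8987 ≈ 0.223.
Interpolate at f ≈ 0.223 with slerp weights a = sin((1−f)δ)/sin δ ≈ 0.901, b = sin(fδ)/sin δ ≈ 0.313.
p = a·p₁ + b·p₂ ≈ (-0.094, -0.442, 0.892); φ = arcsin(p_z) ≈ 63.14°, λ = atan2(p_y, p_x) ≈ -101.96°.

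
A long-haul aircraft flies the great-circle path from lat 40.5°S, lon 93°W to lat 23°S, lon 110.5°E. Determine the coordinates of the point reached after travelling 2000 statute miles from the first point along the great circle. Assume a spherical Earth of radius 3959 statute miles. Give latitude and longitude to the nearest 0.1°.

From cos δ = sin φ₁ sin φ₂ + cos φ₁ cos φ₂ cos Δλ, the central angle is δ ≈ 1.969 rad (112.8°). The total great-circle distance is δ·R ≈ 1.969 × 3959 ≈ 7797 mi, so the target fraction is f = 2000/7797 ≈ 0.257.
Interpolate at f ≈ 0.257 with slerp weights a = sin((1−f)δ)/sin δ ≈ 1.079, b = sin(fδ)/sin δ ≈ 0.525.
p = a·p₁ + b·p₂ ≈ (-0.212, -0.367, -0.906); φ = arcsin(p_z) ≈ -64.94°, λ = atan2(p_y, p_x) ≈ -120.07°.

≈ lat 64.9°S, lon 120.1°W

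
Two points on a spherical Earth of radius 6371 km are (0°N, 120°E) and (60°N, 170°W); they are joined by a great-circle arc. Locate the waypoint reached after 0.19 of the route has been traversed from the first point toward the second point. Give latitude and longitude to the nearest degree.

The haversine formula gives a central angle δ ≈ 1.399 rad (80.2°) between the endpoints.
Interpolate at f = 0.19 with slerp weights a = sin((1−f)δ)/sin δ ≈ 0.919, b = sin(fδ)/sin δ ≈ 0.267.
p = a·p₁ + b·p₂ ≈ (-0.591, 0.773, 0.231); φ = arcsin(p_z) ≈ 13.35°, λ = atan2(p_y, p_x) ≈ 127.40°.

≈ (13°N, 127°E)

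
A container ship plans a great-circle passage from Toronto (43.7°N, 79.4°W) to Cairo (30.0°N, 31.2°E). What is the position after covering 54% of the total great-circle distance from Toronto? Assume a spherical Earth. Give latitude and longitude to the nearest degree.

From cos δ = sin φ₁ sin φ₂ + cos φ₁ cos φ₂ cos Δλ, the central angle is δ ≈ 1.445 rad (82.8°).
Interpolate at f = 0.54 with slerp weights a = sin((1−f)δ)/sin δ ≈ 0.622, b = sin(fδ)/sin δ ≈ 0.709.
p = a·p₁ + b·p₂ ≈ (0.608, -0.124, 0.784); φ = arcsin(p_z) ≈ 51.65°, λ = atan2(p_y, p_x) ≈ -11.50°.

≈ (52°N, 12°W)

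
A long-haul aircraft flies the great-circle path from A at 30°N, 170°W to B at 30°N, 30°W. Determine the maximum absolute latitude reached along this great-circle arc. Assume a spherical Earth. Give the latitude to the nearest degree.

≈ 59°N

The great circle lies in the plane with unit normal n̂ = (p₁ × p₂)/|p₁ × p₂|.
Here n̂_z ≈ +0.510; the vertex latitude is φ_max = arccos|n̂_z| ≈ 59.4°.
Check via Clairaut: cos φ_max = |cos φ₁| · sin C = cos(30.0°)·sin(36.1°) ≈ 0.510, again giving ≈ 59.4°.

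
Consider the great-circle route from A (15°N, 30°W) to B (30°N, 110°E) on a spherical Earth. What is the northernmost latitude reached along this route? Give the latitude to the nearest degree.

The great circle lies in the plane with unit normal n̂ = (p₁ × p₂)/|p₁ × p₂|.
Here n̂_z ≈ +0.626; the vertex latitude is φ_max = arccos|n̂_z| ≈ 51.3°.
Check via Clairaut: cos φ_max = |cos φ₁| · sin C = cos(15.0°)·sin(40.4°) ≈ 0.626, again giving ≈ 51.3°.

≈ 51°N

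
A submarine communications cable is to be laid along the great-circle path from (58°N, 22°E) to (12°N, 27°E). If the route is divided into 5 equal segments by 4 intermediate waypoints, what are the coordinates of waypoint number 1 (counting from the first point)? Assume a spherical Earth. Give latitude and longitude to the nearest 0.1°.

Convert each endpoint to a unit vector on the sphere (x = cos φ cos λ, y = cos φ sin λ, z = sin φ).
The central angle between the endpoints is δ = arccos(p₁·p₂) ≈ 0.806 rad (46.2°).
Interpolate at f = 1/5 with slerp weights a = sin((1−f)δ)/sin δ ≈ 0.833, b = sin(fδ)/sin δ ≈ 0.222.
p = a·p₁ + b·p₂ ≈ (0.603, 0.264, 0.753); φ = arcsin(p_z) ≈ 48.82°, λ = atan2(p_y, p_x) ≈ 23.65°.

≈ (48.8°N, 23.7°E)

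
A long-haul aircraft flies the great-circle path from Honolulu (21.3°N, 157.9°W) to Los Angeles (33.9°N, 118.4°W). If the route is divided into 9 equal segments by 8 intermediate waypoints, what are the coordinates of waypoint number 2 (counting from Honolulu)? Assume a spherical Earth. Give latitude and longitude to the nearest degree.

From cos δ = sin φ₁ sin φ₂ + cos φ₁ cos φ₂ cos Δλ, the central angle is δ ≈ 0.645 rad (36.9°).
Interpolate at f = 2/9 with slerp weights a = sin((1−f)δ)/sin δ ≈ 0.800, b = sin(fδ)/sin δ ≈ 0.238.
p = a·p₁ + b·p₂ ≈ (-0.784, -0.454, 0.423); φ = arcsin(p_z) ≈ 25.03°, λ = atan2(p_y, p_x) ≈ -149.94°.

≈ 25°N, 150°W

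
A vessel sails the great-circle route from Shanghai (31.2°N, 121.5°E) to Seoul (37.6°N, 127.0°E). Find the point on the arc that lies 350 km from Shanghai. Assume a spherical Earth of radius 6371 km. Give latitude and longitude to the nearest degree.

≈ 34°N, 124°E

Convert each endpoint to a unit vector on the sphere (x = cos φ cos λ, y = cos φ sin λ, z = sin φ).
The central angle between the endpoints is δ = arccos(p₁·p₂) ≈ 0.137 rad (7.8°). The total great-circle distance is δ·R ≈ 0.137 × 6371 ≈ 872 km, so the target fraction is f = 350/872 ≈ 0.401.
Interpolate at f ≈ 0.401 with slerp weights a = sin((1−f)δ)/sin δ ≈ 0.600, b = sin(fδ)/sin δ ≈ 0.402.
p = a·p₁ + b·p₂ ≈ (-0.460, 0.692, 0.556); φ = arcsin(p_z) ≈ 33.80°, λ = atan2(p_y, p_x) ≈ 123.61°.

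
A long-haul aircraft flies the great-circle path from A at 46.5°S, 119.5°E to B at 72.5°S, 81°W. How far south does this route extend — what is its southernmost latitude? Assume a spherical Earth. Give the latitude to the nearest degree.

≈ 85°S

The great circle lies in the plane with unit normal n̂ = (p₁ × p₂)/|p₁ × p₂|.
Here n̂_z ≈ +0.084; the vertex latitude is φ_max = arccos|n̂_z| ≈ 85.2°.
Check via Clairaut: cos φ_max = |cos φ₁| · sin C = cos(46.5°)·sin(173.0°) ≈ 0.084, again giving ≈ 85.2°.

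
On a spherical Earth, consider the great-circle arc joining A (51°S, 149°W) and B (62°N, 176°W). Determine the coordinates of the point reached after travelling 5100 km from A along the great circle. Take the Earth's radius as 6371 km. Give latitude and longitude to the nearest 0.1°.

≈ (5.9°S, 158.8°W)

From cos δ = sin φ₁ sin φ₂ + cos φ₁ cos φ₂ cos Δλ, the central angle is δ ≈ 2.007 rad (115.0°). The total great-circle distance is δ·R ≈ 2.007 × 6371 ≈ 12790 km, so the target fraction is f = 5100/12790 ≈ 0.399.
Interpolate at f ≈ 0.399 with slerp weights a = sin((1−f)δ)/sin δ ≈ 1.031, b = sin(fδ)/sin δ ≈ 0.792.
p = a·p₁ + b·p₂ ≈ (-0.927, -0.360, -0.102); φ = arcsin(p_z) ≈ -5.86°, λ = atan2(p_y, p_x) ≈ -158.77°.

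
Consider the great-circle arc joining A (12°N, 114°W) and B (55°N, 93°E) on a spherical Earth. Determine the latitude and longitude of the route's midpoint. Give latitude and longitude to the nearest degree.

≈ (62°N, 143°W)

Write both endpoints as unit vectors p₁, p₂ with components (cos φ cos λ, cos φ sin λ, sin φ).
The central angle between the endpoints is δ = arccos(p₁·p₂) ≈ 1.907 rad (109.2°).
Interpolate at f = 1/2 with slerp weights a = sin((1−f)δ)/sin δ ≈ 0.864, b = sin(fδ)/sin δ ≈ 0.864.
p = a·p₁ + b·p₂ ≈ (-0.370, -0.277, 0.887); φ = arcsin(p_z) ≈ 62.50°, λ = atan2(p_y, p_x) ≈ -143.14°.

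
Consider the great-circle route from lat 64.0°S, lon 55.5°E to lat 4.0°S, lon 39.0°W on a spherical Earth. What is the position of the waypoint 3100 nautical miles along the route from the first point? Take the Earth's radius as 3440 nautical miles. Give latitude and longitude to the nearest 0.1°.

≈ lat 36.3°S, lon 20.1°W

Write both endpoints as unit vectors p₁, p₂ with components (cos φ cos λ, cos φ sin λ, sin φ).
The central angle between the endpoints is δ = arccos(p₁·p₂) ≈ 1.542 rad (88.4°). The total great-circle distance is δ·R ≈ 1.542 × 3440 ≈ 5306 nmi, so the target fraction is f = 3100/5306 ≈ 0.584.
Interpolate at f ≈ 0.584 with slerp weights a = sin((1−f)δ)/sin δ ≈ 0.598, b = sin(fδ)/sin δ ≈ 0.784.
p = a·p₁ + b·p₂ ≈ (0.757, -0.276, -0.593); φ = arcsin(p_z) ≈ -36.34°, λ = atan2(p_y, p_x) ≈ -20.05°.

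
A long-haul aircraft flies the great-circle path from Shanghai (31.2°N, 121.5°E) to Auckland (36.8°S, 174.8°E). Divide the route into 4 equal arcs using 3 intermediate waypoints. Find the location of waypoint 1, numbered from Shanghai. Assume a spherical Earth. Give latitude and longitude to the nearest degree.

≈ (14°N, 135°E)

Write both endpoints as unit vectors p₁, p₂ with components (cos φ cos λ, cos φ sin λ, sin φ).
The central angle between the endpoints is δ = arccos(p₁·p₂) ≈ 1.472 rad (84.3°).
Interpolate at f = 1/4 with slerp weights a = sin((1−f)δ)/sin δ ≈ 0.897, b = sin(fδ)/sin δ ≈ 0.361.
p = a·p₁ + b·p₂ ≈ (-0.689, 0.681, 0.248); φ = arcsin(p_z) ≈ 14.38°, λ = atan2(p_y, p_x) ≈ 135.36°.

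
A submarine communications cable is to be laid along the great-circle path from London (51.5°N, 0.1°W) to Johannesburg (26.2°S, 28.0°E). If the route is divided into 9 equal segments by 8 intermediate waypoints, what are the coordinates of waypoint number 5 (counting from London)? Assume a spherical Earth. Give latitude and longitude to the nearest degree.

≈ 9°N, 18°E

Write both endpoints as unit vectors p₁, p₂ with components (cos φ cos λ, cos φ sin λ, sin φ).
The central angle between the endpoints is δ = arccos(p₁·p₂) ≈ 1.423 rad (81.5°).
Interpolate at f = 5/9 with slerp weights a = sin((1−f)δ)/sin δ ≈ 0.598, b = sin(fδ)/sin δ ≈ 0.719.
p = a·p₁ + b·p₂ ≈ (0.941, 0.302, 0.150); φ = arcsin(p_z) ≈ 8.65°, λ = atan2(p_y, p_x) ≈ 17.79°.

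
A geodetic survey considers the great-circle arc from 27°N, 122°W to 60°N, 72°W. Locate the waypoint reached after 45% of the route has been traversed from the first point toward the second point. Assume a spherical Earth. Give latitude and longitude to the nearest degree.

The haversine formula gives a central angle δ ≈ 0.824 rad (47.2°) between the endpoints.
Interpolate at f = 0.45 with slerp weights a = sin((1−f)δ)/sin δ ≈ 0.597, b = sin(fδ)/sin δ ≈ 0.494.
p = a·p₁ + b·p₂ ≈ (-0.205, -0.686, 0.698); φ = arcsin(p_z) ≈ 44.30°, λ = atan2(p_y, p_x) ≈ -106.68°.

≈ 44°N, 107°W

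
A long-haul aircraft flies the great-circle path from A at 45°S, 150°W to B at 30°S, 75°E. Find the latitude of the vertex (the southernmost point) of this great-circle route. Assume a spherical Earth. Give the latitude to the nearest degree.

The great circle lies in the plane with unit normal n̂ = (p₁ × p₂)/|p₁ × p₂|.
Here n̂_z ≈ -0.434; the vertex latitude is φ_max = arccos|n̂_z| ≈ 64.3°.
Check via Clairaut: cos φ_max = |cos φ₁| · sin C = cos(45.0°)·sin(142.1°) ≈ 0.434, again giving ≈ 64.3°.

≈ 64°S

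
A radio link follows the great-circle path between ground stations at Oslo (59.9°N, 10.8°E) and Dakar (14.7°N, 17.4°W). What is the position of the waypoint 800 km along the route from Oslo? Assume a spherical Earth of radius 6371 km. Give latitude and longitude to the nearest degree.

The haversine formula gives a central angle δ ≈ 0.867 rad (49.7°) between the endpoints. The total great-circle distance is δ·R ≈ 0.867 × 6371 ≈ 5524 km, so the target fraction is f = 800/5524 ≈ 0.145.
Interpolate at f ≈ 0.145 with slerp weights a = sin((1−f)δ)/sin δ ≈ 0.886, b = sin(fδ)/sin δ ≈ 0.164.
p = a·p₁ + b·p₂ ≈ (0.588, 0.036, 0.808); φ = arcsin(p_z) ≈ 53.91°, λ = atan2(p_y, p_x) ≈ 3.48°.

≈ 54°N, 3°E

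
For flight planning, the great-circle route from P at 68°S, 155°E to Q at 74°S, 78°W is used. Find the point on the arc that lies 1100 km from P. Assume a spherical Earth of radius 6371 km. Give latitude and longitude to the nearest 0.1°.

≈ 76.5°S, 171.9°E

Write both endpoints as unit vectors p₁, p₂ with components (cos φ cos λ, cos φ sin λ, sin φ).
The central angle between the endpoints is δ = arccos(p₁·p₂) ≈ 0.593 rad (34.0°). The total great-circle distance is δ·R ≈ 0.593 × 6371 ≈ 3780 km, so the target fraction is f = 1100/3780 ≈ 0.291.
Interpolate at f ≈ 0.291 with slerp weights a = sin((1−f)δ)/sin δ ≈ 0.730, b = sin(fδ)/sin δ ≈ 0.307.
p = a·p₁ + b·p₂ ≈ (-0.230, 0.033, -0.973); φ = arcsin(p_z) ≈ -76.55°, λ = atan2(p_y, p_x) ≈ 171.90°.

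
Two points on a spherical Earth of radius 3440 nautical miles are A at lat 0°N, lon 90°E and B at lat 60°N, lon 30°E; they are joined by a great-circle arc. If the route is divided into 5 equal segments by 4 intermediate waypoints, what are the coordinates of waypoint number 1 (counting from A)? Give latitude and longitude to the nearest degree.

≈ lat 13°N, lon 83°E

Write both endpoints as unit vectors p₁, p₂ with components (cos φ cos λ, cos φ sin λ, sin φ).
The central angle between the endpoints is δ = arccos(p₁·p₂) ≈ 1.318 rad (75.5°).
Interpolate at f = 1/5 with slerp weights a = sin((1−f)δ)/sin δ ≈ 0.898, b = sin(fδ)/sin δ ≈ 0.269.
p = a·p₁ + b·p₂ ≈ (0.117, 0.965, 0.233); φ = arcsin(p_z) ≈ 13.48°, λ = atan2(p_y, p_x) ≈ 83.12°.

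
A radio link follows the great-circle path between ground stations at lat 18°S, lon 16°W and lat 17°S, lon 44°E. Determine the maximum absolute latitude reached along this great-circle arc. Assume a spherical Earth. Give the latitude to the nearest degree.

The great circle lies in the plane with unit normal n̂ = (p₁ × p₂)/|p₁ × p₂|.
Here n̂_z ≈ +0.939; the vertex latitude is φ_max = arccos|n̂_z| ≈ 20.0°.
Check via Clairaut: cos φ_max = |cos φ₁| · sin C = cos(18.0°)·sin(98.9°) ≈ 0.939, again giving ≈ 20.0°.

≈ 20°S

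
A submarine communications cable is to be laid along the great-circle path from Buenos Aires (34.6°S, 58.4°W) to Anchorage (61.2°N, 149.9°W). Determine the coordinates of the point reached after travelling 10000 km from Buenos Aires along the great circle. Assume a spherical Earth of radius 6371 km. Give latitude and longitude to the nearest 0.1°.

≈ (43.0°N, 108.2°W)

Write both endpoints as unit vectors p₁, p₂ with components (cos φ cos λ, cos φ sin λ, sin φ).
The central angle between the endpoints is δ = arccos(p₁·p₂) ≈ 2.104 rad (120.5°). The total great-circle distance is δ·R ≈ 2.104 × 6371 ≈ 13402 km, so the target fraction is f = 10000/13402 ≈ 0.746.
Interpolate at f ≈ 0.746 with slerp weights a = sin((1−f)δ)/sin δ ≈ 0.591, b = sin(fδ)/sin δ ≈ 1.161.
p = a·p₁ + b·p₂ ≈ (-0.229, -0.695, 0.682); φ = arcsin(p_z) ≈ 42.98°, λ = atan2(p_y, p_x) ≈ -108.24°.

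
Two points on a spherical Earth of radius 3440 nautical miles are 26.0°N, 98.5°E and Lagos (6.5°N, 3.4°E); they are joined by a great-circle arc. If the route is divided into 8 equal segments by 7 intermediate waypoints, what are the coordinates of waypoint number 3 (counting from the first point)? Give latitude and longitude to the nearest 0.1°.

The haversine formula gives a central angle δ ≈ 1.601 rad (91.7°) between the endpoints.
Interpolate at f = 3/8 with slerp weights a = sin((1−f)δ)/sin δ ≈ 0.842, b = sin(fδ)/sin δ ≈ 0.565.
p = a·p₁ + b·p₂ ≈ (0.449, 0.782, 0.433); φ = arcsin(p_z) ≈ 25.66°, λ = atan2(p_y, p_x) ≈ 60.15°.

≈ 25.7°N, 60.2°E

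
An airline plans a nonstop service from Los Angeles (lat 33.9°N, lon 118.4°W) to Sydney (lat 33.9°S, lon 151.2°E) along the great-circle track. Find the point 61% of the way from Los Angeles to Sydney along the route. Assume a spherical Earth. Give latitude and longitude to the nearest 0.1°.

From cos δ = sin φ₁ sin φ₂ + cos φ₁ cos φ₂ cos Δλ, the central angle is δ ≈ 1.892 rad (108.4°).
Interpolate at f = 0.61 with slerp weights a = sin((1−f)δ)/sin δ ≈ 0.709, b = sin(fδ)/sin δ ≈ 0.964.
p = a·p₁ + b·p₂ ≈ (-0.981, -0.132, -0.142); φ = arcsin(p_z) ≈ -8.17°, λ = atan2(p_y, p_x) ≈ -172.32°.

≈ lat 8.2°S, lon 172.3°W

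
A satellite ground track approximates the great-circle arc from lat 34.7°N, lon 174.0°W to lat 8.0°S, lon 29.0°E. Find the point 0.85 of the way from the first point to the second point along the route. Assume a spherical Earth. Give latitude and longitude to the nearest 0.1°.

Convert each endpoint to a unit vector on the sphere (x = cos φ cos λ, y = cos φ sin λ, z = sin φ).
The central angle between the endpoints is δ = arccos(p₁·p₂) ≈ 2.547 rad (146.0°).
Interpolate at f = 0.85 with slerp weights a = sin((1−f)δ)/sin δ ≈ 0.666, b = sin(fδ)/sin δ ≈ 1.480.
p = a·p₁ + b·p₂ ≈ (0.737, 0.653, 0.173); φ = arcsin(p_z) ≈ 9.98°, λ = atan2(p_y, p_x) ≈ 41.55°.

≈ lat 10.0°N, lon 41.5°E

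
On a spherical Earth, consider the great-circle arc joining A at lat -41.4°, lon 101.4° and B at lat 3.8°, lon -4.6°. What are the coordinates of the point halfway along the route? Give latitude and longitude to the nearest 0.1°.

From cos δ = sin φ₁ sin φ₂ + cos φ₁ cos φ₂ cos Δλ, the central angle is δ ≈ 1.824 rad (104.5°).
Interpolate at f = 1/2 with slerp weights a = sin((1−f)δ)/sin δ ≈ 0.817, b = sin(fδ)/sin δ ≈ 0.817.
p = a·p₁ + b·p₂ ≈ (0.691, 0.535, -0.486); φ = arcsin(p_z) ≈ -29.07°, λ = atan2(p_y, p_x) ≈ 37.75°.

≈ lat -29.1°, lon 37.7°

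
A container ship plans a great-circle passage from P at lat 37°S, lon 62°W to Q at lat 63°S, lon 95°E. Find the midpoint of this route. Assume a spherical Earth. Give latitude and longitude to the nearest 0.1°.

Write both endpoints as unit vectors p₁, p₂ with components (cos φ cos λ, cos φ sin λ, sin φ).
The central angle between the endpoints is δ = arccos(p₁·p₂) ≈ 1.367 rad (78.3°).
Interpolate at f = 1/2 with slerp weights a = sin((1−f)δ)/sin δ ≈ 0.645, b = sin(fδ)/sin δ ≈ 0.645.
p = a·p₁ + b·p₂ ≈ (0.216, -0.163, -0.963); φ = arcsin(p_z) ≈ -74.29°, λ = atan2(p_y, p_x) ≈ -37.02°.

≈ lat 74.3°S, lon 37.0°W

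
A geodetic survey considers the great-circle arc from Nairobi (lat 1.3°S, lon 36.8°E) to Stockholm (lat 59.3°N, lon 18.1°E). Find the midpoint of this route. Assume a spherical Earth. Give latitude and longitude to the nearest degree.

≈ lat 29°N, lon 31°E

Write both endpoints as unit vectors p₁, p₂ with components (cos φ cos λ, cos φ sin λ, sin φ).
The central angle between the endpoints is δ = arccos(p₁·p₂) ≈ 1.088 rad (62.4°).
Interpolate at f = 1/2 with slerp weights a = sin((1−f)δ)/sin δ ≈ 0.584, b = sin(fδ)/sin δ ≈ 0.584.
p = a·p₁ + b·p₂ ≈ (0.751, 0.443, 0.489); φ = arcsin(p_z) ≈ 29.29°, λ = atan2(p_y, p_x) ≈ 30.50°.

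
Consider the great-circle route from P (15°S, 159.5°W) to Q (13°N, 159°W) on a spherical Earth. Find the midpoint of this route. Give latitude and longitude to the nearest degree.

Write both endpoints as unit vectors p₁, p₂ with components (cos φ cos λ, cos φ sin λ, sin φ).
The central angle between the endpoints is δ = arccos(p₁·p₂) ≈ 0.489 rad (28.0°).
Interpolate at f = 1/2 with slerp weights a = sin((1−f)δ)/sin δ ≈ 0.515, b = sin(fδ)/sin δ ≈ 0.515.
p = a·p₁ + b·p₂ ≈ (-0.935, -0.354, -0.017); φ = arcsin(p_z) ≈ -1.00°, λ = atan2(p_y, p_x) ≈ -159.25°.

≈ (1°S, 159°W)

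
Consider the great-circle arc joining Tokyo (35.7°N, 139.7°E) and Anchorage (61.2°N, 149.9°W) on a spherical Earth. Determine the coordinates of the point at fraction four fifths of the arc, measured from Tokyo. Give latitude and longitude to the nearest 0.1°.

Write both endpoints as unit vectors p₁, p₂ with components (cos φ cos λ, cos φ sin λ, sin φ).
The central angle between the endpoints is δ = arccos(p₁·p₂) ≈ 0.873 rad (50.0°).
Interpolate at f = 4/5 with slerp weights a = sin((1−f)δ)/sin δ ≈ 0.227, b = sin(fδ)/sin δ ≈ 0.839.
p = a·p₁ + b·p₂ ≈ (-0.490, -0.084, 0.868); φ = arcsin(p_z) ≈ 60.18°, λ = atan2(p_y, p_x) ≈ -170.31°.

≈ (60.2°N, 170.3°W)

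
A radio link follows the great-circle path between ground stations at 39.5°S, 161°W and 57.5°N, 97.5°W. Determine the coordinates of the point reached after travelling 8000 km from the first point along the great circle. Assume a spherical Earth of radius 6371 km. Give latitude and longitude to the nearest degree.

≈ 26°N, 128°W

From cos δ = sin φ₁ sin φ₂ + cos φ₁ cos φ₂ cos Δλ, the central angle is δ ≈ 1.930 rad (110.6°). The total great-circle distance is δ·R ≈ 1.930 × 6371 ≈ 12296 km, so the target fraction is f = 8000/12296 ≈ 0.651.
Interpolate at f ≈ 0.651 with slerp weights a = sin((1−f)δ)/sin δ ≈ 0.667, b = sin(fδ)/sin δ ≈ 1.016.
p = a·p₁ + b·p₂ ≈ (-0.558, -0.709, 0.432); φ = arcsin(p_z) ≈ 25.62°, λ = atan2(p_y, p_x) ≈ -128.21°.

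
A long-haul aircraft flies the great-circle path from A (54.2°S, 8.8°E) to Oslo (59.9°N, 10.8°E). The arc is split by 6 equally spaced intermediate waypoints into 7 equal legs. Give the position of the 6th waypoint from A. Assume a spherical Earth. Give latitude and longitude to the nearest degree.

From cos δ = sin φ₁ sin φ₂ + cos φ₁ cos φ₂ cos Δλ, the central angle is δ ≈ 1.992 rad (114.1°).
Interpolate at f = 6/7 with slerp weights a = sin((1−f)δ)/sin δ ≈ 0.308, b = sin(fδ)/sin δ ≈ 1.085.
p = a·p₁ + b·p₂ ≈ (0.712, 0.130, 0.690); φ = arcsin(p_z) ≈ 43.60°, λ = atan2(p_y, p_x) ≈ 10.30°.

≈ (44°N, 10°E)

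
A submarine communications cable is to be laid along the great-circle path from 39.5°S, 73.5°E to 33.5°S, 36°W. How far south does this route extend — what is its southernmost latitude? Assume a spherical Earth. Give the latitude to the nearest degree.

≈ 52°S

The great circle lies in the plane with unit normal n̂ = (p₁ × p₂)/|p₁ × p₂|.
Here n̂_z ≈ -0.612; the vertex latitude is φ_max = arccos|n̂_z| ≈ 52.2°.
Check via Clairaut: cos φ_max = |cos φ₁| · sin C = cos(39.5°)·sin(127.5°) ≈ 0.612, again giving ≈ 52.2°.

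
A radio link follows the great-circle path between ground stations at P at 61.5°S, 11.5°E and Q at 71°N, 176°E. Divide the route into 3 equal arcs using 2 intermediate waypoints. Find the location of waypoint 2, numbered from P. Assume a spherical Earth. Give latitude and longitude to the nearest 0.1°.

≈ 47.0°N, 48.5°E

From cos δ = sin φ₁ sin φ₂ + cos φ₁ cos φ₂ cos Δλ, the central angle is δ ≈ 2.944 rad (168.7°).
Interpolate at f = 2/3 with slerp weights a = sin((1−f)δ)/sin δ ≈ 4.245, b = sin(fδ)/sin δ ≈ 4.718.
p = a·p₁ + b·p₂ ≈ (0.452, 0.511, 0.731); φ = arcsin(p_z) ≈ 46.96°, λ = atan2(p_y, p_x) ≈ 48.48°.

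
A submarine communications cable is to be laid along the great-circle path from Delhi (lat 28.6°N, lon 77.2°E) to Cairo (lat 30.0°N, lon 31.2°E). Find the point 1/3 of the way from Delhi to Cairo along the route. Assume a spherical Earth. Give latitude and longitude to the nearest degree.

Write both endpoints as unit vectors p₁, p₂ with components (cos φ cos λ, cos φ sin λ, sin φ).
The central angle between the endpoints is δ = arccos(p₁·p₂) ≈ 0.696 rad (39.9°).
Interpolate at f = 1/3 with slerp weights a = sin((1−f)δ)/sin δ ≈ 0.698, b = sin(fδ)/sin δ ≈ 0.359.
p = a·p₁ + b·p₂ ≈ (0.401, 0.758, 0.513); φ = arcsin(p_z) ≈ 30.89°, λ = atan2(p_y, p_x) ≈ 62.11°.

≈ lat 31°N, lon 62°E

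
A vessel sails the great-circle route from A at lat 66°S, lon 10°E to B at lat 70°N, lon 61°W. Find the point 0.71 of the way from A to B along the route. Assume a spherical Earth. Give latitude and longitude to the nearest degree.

≈ lat 32°N, lon 30°W

From cos δ = sin φ₁ sin φ₂ + cos φ₁ cos φ₂ cos Δλ, the central angle is δ ≈ 2.520 rad (144.4°).
Interpolate at f = 0.71 with slerp weights a = sin((1−f)δ)/sin δ ≈ 1.147, b = sin(fδ)/sin δ ≈ 1.677.
p = a·p₁ + b·p₂ ≈ (0.738, -0.421, 0.528); φ = arcsin(p_z) ≈ 31.89°, λ = atan2(p_y, p_x) ≈ -29.70°.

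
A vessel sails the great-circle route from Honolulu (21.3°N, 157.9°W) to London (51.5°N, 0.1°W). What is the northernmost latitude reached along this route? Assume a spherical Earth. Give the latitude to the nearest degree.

≈ 77°N

The great circle lies in the plane with unit normal n̂ = (p₁ × p₂)/|p₁ × p₂|.
Here n̂_z ≈ +0.226; the vertex latitude is φ_max = arccos|n̂_z| ≈ 76.9°.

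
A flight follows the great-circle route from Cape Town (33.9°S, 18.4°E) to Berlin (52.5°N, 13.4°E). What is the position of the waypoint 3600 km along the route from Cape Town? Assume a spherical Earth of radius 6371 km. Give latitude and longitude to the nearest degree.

≈ 2°S, 17°E

Convert each endpoint to a unit vector on the sphere (x = cos φ cos λ, y = cos φ sin λ, z = sin φ).
The central angle between the endpoints is δ = arccos(p₁·p₂) ≈ 1.510 rad (86.5°). The total great-circle distance is δ·R ≈ 1.510 × 6371 ≈ 9620 km, so the target fraction is f = 3600/9620 ≈ 0.374.
Interpolate at f ≈ 0.374 with slerp weights a = sin((1−f)δ)/sin δ ≈ 0.812, b = sin(fδ)/sin δ ≈ 0.536.
p = a·p₁ + b·p₂ ≈ (0.957, 0.288, -0.027); φ = arcsin(p_z) ≈ -1.56°, λ = atan2(p_y, p_x) ≈ 16.77°.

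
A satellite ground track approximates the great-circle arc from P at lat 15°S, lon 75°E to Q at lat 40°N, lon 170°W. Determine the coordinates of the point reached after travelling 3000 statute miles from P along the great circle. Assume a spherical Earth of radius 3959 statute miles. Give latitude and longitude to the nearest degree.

≈ lat 13°N, lon 109°E

Write both endpoints as unit vectors p₁, p₂ with components (cos φ cos λ, cos φ sin λ, sin φ).
The central angle between the endpoints is δ = arccos(p₁·p₂) ≈ 2.070 rad (118.6°). The total great-circle distance is δ·R ≈ 2.070 × 3959 ≈ 8197 mi, so the target fraction is f = 3000/8197 ≈ 0.366.
Interpolate at f ≈ 0.366 with slerp weights a = sin((1−f)δ)/sin δ ≈ 1.101, b = sin(fδ)/sin δ ≈ 0.783.
p = a·p₁ + b·p₂ ≈ (-0.315, 0.924, 0.218); φ = arcsin(p_z) ≈ 12.60°, λ = atan2(p_y, p_x) ≈ 108.85°.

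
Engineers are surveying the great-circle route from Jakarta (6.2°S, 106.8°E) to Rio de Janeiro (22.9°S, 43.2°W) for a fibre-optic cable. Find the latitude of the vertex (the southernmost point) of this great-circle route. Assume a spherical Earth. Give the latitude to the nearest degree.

The great circle lies in the plane with unit normal n̂ = (p₁ × p₂)/|p₁ × p₂|.
Here n̂_z ≈ -0.694; the vertex latitude is φ_max = arccos|n̂_z| ≈ 46.1°.
Check via Clairaut: cos φ_max = |cos φ₁| · sin C = cos(6.2°)·sin(135.8°) ≈ 0.694, again giving ≈ 46.1°.

≈ 46°S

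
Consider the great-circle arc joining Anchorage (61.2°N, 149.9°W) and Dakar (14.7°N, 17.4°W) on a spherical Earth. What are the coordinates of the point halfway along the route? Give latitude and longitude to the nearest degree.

Write both endpoints as unit vectors p₁, p₂ with components (cos φ cos λ, cos φ sin λ, sin φ).
The central angle between the endpoints is δ = arccos(p₁·p₂) ≈ 1.663 rad (95.3°).
Interpolate at f = 1/2 with slerp weights a = sin((1−f)δ)/sin δ ≈ 0.742, b = sin(fδ)/sin δ ≈ 0.742.
p = a·p₁ + b·p₂ ≈ (0.376, -0.394, 0.839); φ = arcsin(p_z) ≈ 57.01°, λ = atan2(p_y, p_x) ≈ -46.36°.

≈ 57°N, 46°W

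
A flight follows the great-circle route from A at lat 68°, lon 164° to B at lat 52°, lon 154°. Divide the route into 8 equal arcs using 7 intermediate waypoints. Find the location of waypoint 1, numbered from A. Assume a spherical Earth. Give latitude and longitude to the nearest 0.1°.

≈ lat 66.0°, lon 162.1°

From cos δ = sin φ₁ sin φ₂ + cos φ₁ cos φ₂ cos Δλ, the central angle is δ ≈ 0.292 rad (16.7°).
Interpolate at f = 1/8 with slerp weights a = sin((1−f)δ)/sin δ ≈ 0.878, b = sin(fδ)/sin δ ≈ 0.127.
p = a·p₁ + b·p₂ ≈ (-0.386, 0.125, 0.914); φ = arcsin(p_z) ≈ 66.05°, λ = atan2(p_y, p_x) ≈ 162.09°.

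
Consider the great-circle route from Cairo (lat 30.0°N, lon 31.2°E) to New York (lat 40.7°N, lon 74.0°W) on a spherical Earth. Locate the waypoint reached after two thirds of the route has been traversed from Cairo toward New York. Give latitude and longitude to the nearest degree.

Convert each endpoint to a unit vector on the sphere (x = cos φ cos λ, y = cos φ sin λ, z = sin φ).
The central angle between the endpoints is δ = arccos(p₁·p₂) ≈ 1.416 rad (81.1°).
Interpolate at f = 2/3 with slerp weights a = sin((1−f)δ)/sin δ ≈ 0.460, b = sin(fδ)/sin δ ≈ 0.820.
p = a·p₁ + b·p₂ ≈ (0.512, -0.391, 0.765); φ = arcsin(p_z) ≈ 49.88°, λ = atan2(p_y, p_x) ≈ -37.35°.

≈ lat 50°N, lon 37°W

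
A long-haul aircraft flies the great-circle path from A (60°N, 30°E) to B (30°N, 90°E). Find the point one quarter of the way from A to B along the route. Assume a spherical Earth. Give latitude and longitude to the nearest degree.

The haversine formula gives a central angle δ ≈ 0.864 rad (49.5°) between the endpoints.
Interpolate at f = 1/4 with slerp weights a = sin((1−f)δ)/sin δ ≈ 0.794, b = sin(fδ)/sin δ ≈ 0.282.
p = a·p₁ + b·p₂ ≈ (0.344, 0.442, 0.828); φ = arcsin(p_z) ≈ 55.92°, λ = atan2(p_y, p_x) ≈ 52.16°.

≈ (56°N, 52°E)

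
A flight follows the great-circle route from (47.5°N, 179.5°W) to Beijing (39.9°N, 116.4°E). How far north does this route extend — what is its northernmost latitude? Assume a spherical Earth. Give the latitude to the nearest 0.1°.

The great circle lies in the plane with unit normal n̂ = (p₁ × p₂)/|p₁ × p₂|.
Here n̂_z ≈ -0.652; the vertex latitude is φ_max = arccos|n̂_z| ≈ 49.3°.
Check via Clairaut: cos φ_max = |cos φ₁| · sin C = cos(47.5°)·sin(74.9°) ≈ 0.652, again giving ≈ 49.3°.

≈ 49.3°N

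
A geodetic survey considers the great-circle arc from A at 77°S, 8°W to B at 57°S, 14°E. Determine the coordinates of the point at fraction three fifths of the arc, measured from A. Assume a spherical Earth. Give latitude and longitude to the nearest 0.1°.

The haversine formula gives a central angle δ ≈ 0.374 rad (21.4°) between the endpoints.
Interpolate at f = 3/5 with slerp weights a = sin((1−f)δ)/sin δ ≈ 0.408, b = sin(fδ)/sin δ ≈ 0.609.
p = a·p₁ + b·p₂ ≈ (0.413, 0.067, -0.908); φ = arcsin(p_z) ≈ -65.28°, λ = atan2(p_y, p_x) ≈ 9.29°.

≈ 65.3°S, 9.3°E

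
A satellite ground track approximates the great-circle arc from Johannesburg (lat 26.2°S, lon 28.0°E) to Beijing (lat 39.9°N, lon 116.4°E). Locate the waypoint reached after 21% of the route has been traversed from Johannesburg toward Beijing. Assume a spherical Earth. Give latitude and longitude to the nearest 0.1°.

≈ lat 11.8°S, lon 45.8°E

Write both endpoints as unit vectors p₁, p₂ with components (cos φ cos λ, cos φ sin λ, sin φ).
The central angle between the endpoints is δ = arccos(p₁·p₂) ≈ 1.838 rad (105.3°).
Interpolate at f = 0.21 with slerp weights a = sin((1−f)δ)/sin δ ≈ 1.029, b = sin(fδ)/sin δ ≈ 0.390.
p = a·p₁ + b·p₂ ≈ (0.682, 0.702, -0.204); φ = arcsin(p_z) ≈ -11.78°, λ = atan2(p_y, p_x) ≈ 45.80°.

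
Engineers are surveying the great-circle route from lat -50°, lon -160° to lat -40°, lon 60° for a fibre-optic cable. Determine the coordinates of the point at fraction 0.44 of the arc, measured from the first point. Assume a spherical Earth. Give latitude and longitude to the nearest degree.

≈ lat -71°, lon 132°

From cos δ = sin φ₁ sin φ₂ + cos φ₁ cos φ₂ cos Δλ, the central angle is δ ≈ 1.455 rad (83.4°).
Interpolate at f = 0.44 with slerp weights a = sin((1−f)δ)/sin δ ≈ 0.733, b = sin(fδ)/sin δ ≈ 0.601.
p = a·p₁ + b·p₂ ≈ (-0.212, 0.238, -0.948); φ = arcsin(p_z) ≈ -71.41°, λ = atan2(p_y, p_x) ≈ 131.71°.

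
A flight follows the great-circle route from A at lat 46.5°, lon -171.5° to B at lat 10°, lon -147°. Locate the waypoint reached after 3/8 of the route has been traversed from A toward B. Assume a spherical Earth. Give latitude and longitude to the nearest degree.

From cos δ = sin φ₁ sin φ₂ + cos φ₁ cos φ₂ cos Δλ, the central angle is δ ≈ 0.734 rad (42.0°).
Interpolate at f = 3/8 with slerp weights a = sin((1−f)δ)/sin δ ≈ 0.661, b = sin(fδ)/sin δ ≈ 0.406.
p = a·p₁ + b·p₂ ≈ (-0.785, -0.285, 0.550); φ = arcsin(p_z) ≈ 33.36°, λ = atan2(p_y, p_x) ≈ -160.06°.

≈ lat 33°, lon -160°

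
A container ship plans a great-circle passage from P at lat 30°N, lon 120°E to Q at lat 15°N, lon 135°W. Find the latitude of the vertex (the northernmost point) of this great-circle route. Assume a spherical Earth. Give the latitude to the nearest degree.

The great circle lies in the plane with unit normal n̂ = (p₁ × p₂)/|p₁ × p₂|.
Here n̂_z ≈ +0.811; the vertex latitude is φ_max = arccos|n̂_z| ≈ 35.8°.

≈ 36°N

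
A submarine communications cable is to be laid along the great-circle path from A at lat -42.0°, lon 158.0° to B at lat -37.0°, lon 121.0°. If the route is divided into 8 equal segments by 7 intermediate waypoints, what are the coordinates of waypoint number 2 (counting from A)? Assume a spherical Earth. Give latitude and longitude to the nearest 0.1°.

≈ lat -41.9°, lon 148.3°

From cos δ = sin φ₁ sin φ₂ + cos φ₁ cos φ₂ cos Δλ, the central angle is δ ≈ 0.502 rad (28.8°).
Interpolate at f = 2/8 with slerp weights a = sin((1−f)δ)/sin δ ≈ 0.764, b = sin(fδ)/sin δ ≈ 0.260.
p = a·p₁ + b·p₂ ≈ (-0.633, 0.391, -0.668); φ = arcsin(p_z) ≈ -41.90°, λ = atan2(p_y, p_x) ≈ 148.33°.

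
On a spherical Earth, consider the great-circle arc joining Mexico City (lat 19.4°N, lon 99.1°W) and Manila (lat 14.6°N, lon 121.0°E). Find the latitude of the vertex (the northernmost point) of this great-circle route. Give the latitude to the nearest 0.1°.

≈ 41.8°N

The great circle lies in the plane with unit normal n̂ = (p₁ × p₂)/|p₁ × p₂|.
Here n̂_z ≈ -0.745; the vertex latitude is φ_max = arccos|n̂_z| ≈ 41.8°.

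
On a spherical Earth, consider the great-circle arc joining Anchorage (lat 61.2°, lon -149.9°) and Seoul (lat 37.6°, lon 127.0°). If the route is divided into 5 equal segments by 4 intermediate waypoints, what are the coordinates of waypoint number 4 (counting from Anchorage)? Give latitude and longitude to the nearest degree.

≈ lat 46°, lon 136°

The haversine formula gives a central angle δ ≈ 0.951 rad (54.5°) between the endpoints.
Interpolate at f = 4/5 with slerp weights a = sin((1−f)δ)/sin δ ≈ 0.232, b = sin(fδ)/sin δ ≈ 0.847.
p = a·p₁ + b·p₂ ≈ (-0.501, 0.480, 0.720); φ = arcsin(p_z) ≈ 46.09°, λ = atan2(p_y, p_x) ≈ 136.22°.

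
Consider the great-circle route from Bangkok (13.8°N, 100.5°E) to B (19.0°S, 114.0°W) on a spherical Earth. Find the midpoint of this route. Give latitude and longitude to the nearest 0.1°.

Convert each endpoint to a unit vector on the sphere (x = cos φ cos λ, y = cos φ sin λ, z = sin φ).
The central angle between the endpoints is δ = arccos(p₁·p₂) ≈ 2.558 rad (146.6°).
Interpolate at f = 1/2 with slerp weights a = sin((1−f)δ)/sin δ ≈ 1.738, b = sin(fδ)/sin δ ≈ 1.738.
p = a·p₁ + b·p₂ ≈ (-0.976, 0.158, -0.151); φ = arcsin(p_z) ≈ -8.70°, λ = atan2(p_y, p_x) ≈ 170.79°.

≈ (8.7°S, 170.8°E)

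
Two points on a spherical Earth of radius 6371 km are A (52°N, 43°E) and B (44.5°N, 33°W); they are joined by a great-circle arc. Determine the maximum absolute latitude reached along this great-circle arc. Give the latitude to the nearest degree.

The great circle lies in the plane with unit normal n̂ = (p₁ × p₂)/|p₁ × p₂|.
Here n̂_z ≈ -0.566; the vertex latitude is φ_max = arccos|n̂_z| ≈ 55.5°.
Check via Clairaut: cos φ_max = |cos φ₁| · sin C = cos(52.0°)·sin(66.9°) ≈ 0.566, again giving ≈ 55.5°.

≈ 56°N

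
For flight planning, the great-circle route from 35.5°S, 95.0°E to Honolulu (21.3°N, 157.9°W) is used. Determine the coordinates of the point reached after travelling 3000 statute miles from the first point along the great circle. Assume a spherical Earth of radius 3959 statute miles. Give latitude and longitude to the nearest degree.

≈ 20°S, 141°E

Write both endpoints as unit vectors p₁, p₂ with components (cos φ cos λ, cos φ sin λ, sin φ).
The central angle between the endpoints is δ = arccos(p₁·p₂) ≈ 2.020 rad (115.7°). The total great-circle distance is δ·R ≈ 2.020 × 3959 ≈ 7996 mi, so the target fraction is f = 3000/7996 ≈ 0.375.
Interpolate at f ≈ 0.375 with slerp weights a = sin((1−f)δ)/sin δ ≈ 1.057, b = sin(fδ)/sin δ ≈ 0.763.
p = a·p₁ + b·p₂ ≈ (-0.734, 0.590, -0.337); φ = arcsin(p_z) ≈ -19.69°, λ = atan2(p_y, p_x) ≈ 141.18°.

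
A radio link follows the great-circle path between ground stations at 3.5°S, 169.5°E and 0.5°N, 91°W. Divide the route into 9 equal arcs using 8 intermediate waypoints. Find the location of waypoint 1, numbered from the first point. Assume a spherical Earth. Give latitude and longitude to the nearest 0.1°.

Write both endpoints as unit vectors p₁, p₂ with components (cos φ cos λ, cos φ sin λ, sin φ).
The central angle between the endpoints is δ = arccos(p₁·p₂) ≈ 1.737 rad (99.5°).
Interpolate at f = 1/9 with slerp weights a = sin((1−f)δ)/sin δ ≈ 1.014, b = sin(fδ)/sin δ ≈ 0.194.
p = a·p₁ + b·p₂ ≈ (-0.998, -0.010, -0.060); φ = arcsin(p_z) ≈ -3.45°, λ = atan2(p_y, p_x) ≈ -179.42°.

≈ 3.5°S, 179.4°W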